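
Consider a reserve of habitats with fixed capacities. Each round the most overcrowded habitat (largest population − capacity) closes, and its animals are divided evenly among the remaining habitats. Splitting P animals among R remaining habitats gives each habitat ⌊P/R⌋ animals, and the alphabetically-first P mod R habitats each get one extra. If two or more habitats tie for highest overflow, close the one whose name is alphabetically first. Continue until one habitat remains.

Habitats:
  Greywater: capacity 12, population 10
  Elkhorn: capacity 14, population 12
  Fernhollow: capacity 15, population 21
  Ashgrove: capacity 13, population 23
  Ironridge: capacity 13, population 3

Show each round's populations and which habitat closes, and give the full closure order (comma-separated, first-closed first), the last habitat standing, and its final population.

Round 1: Ashgrove=23 Elkhorn=12 Fernhollow=21 Greywater=10 Ironridge=3 → close Ashgrove (overflow 10)
  23÷4 = 5 each, +1 to first 3
Round 2: Elkhorn=18 Fernhollow=27 Greywater=16 Ironridge=8 → close Fernhollow (overflow 12)
  27÷3 = 9 each, +1 to first 0
Round 3: Elkhorn=27 Greywater=25 Ironridge=17 → close Elkhorn (overflow 13)
  27÷2 = 13 each, +1 to first 1
Round 4: Greywater=39 Ironridge=30 → close Greywater (overflow 27)
  39÷1 = 39 each, +1 to first 0

Closure order: Ashgrove, Fernhollow, Elkhorn, Greywater
Last habitat: Ironridge with 69 animals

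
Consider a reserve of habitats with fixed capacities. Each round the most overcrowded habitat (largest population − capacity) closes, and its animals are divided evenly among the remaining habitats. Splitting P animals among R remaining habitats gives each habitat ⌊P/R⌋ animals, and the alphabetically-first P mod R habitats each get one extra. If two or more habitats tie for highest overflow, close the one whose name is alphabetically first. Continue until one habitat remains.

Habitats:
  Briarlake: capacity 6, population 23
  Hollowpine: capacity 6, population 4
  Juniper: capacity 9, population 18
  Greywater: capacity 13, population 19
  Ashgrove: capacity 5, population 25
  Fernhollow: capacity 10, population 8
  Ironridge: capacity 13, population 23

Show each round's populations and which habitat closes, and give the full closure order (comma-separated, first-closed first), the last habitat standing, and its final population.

Closure order: Ashgrove, Briarlake, Ironridge, Juniper, Greywater, Fernhollow
Last habitat: Hollowpine with 120 animals

Round 1: Ashgrove=25 Briarlake=23 Fernhollow=8 Greywater=19 Hollowpine=4 Ironridge=23 Juniper=18 → close Ashgrove (overflow 20)
  25÷6 = 4 each, +1 to first 1
Round 2: Briarlake=28 Fernhollow=12 Greywater=23 Hollowpine=8 Ironridge=27 Juniper=22 → close Briarlake (overflow 22)
  28÷5 = 5 each, +1 to first 3
Round 3: Fernhollow=18 Greywater=29 Hollowpine=14 Ironridge=32 Juniper=27 → close Ironridge (overflow 19)
  32÷4 = 8 each, +1 to first 0
Round 4: Fernhollow=26 Greywater=37 Hollowpine=22 Juniper=35 → close Juniper (overflow 26)
  35÷3 = 11 each, +1 to first 2
Round 5: Fernhollow=38 Greywater=49 Hollowpine=33 → close Greywater (overflow 36)
  49÷2 = 24 each, +1 to first 1
Round 6: Fernhollow=63 Hollowpine=57 → close Fernhollow (overflow 53)
  63÷1 = 63 each, +1 to first 0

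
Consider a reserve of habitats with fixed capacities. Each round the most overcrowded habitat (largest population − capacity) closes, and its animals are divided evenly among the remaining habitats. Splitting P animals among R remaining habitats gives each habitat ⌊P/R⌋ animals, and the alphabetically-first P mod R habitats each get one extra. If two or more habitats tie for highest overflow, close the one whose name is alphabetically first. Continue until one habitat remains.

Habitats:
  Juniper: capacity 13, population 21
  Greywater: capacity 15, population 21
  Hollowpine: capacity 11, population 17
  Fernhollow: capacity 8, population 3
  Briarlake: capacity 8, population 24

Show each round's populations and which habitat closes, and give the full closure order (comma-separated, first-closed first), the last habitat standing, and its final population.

Round 1: Briarlake=24 Fernhollow=3 Greywater=21 Hollowpine=17 Juniper=21 → close Briarlake (overflow 16)
  24÷4 = 6 each, +1 to first 0
Round 2: Fernhollow=9 Greywater=27 Hollowpine=23 Juniper=27 → close Juniper (overflow 14)
  27÷3 = 9 each, +1 to first 0
Round 3: Fernhollow=18 Greywater=36 Hollowpine=32 → close Greywater (overflow 21)
  36÷2 = 18 each, +1 to first 0
Round 4: Fernhollow=36 Hollowpine=50 → close Hollowpine (overflow 39)
  50÷1 = 50 each, +1 to first 0

Closure order: Briarlake, Juniper, Greywater, Hollowpine
Last habitat: Fernhollow with 86 animals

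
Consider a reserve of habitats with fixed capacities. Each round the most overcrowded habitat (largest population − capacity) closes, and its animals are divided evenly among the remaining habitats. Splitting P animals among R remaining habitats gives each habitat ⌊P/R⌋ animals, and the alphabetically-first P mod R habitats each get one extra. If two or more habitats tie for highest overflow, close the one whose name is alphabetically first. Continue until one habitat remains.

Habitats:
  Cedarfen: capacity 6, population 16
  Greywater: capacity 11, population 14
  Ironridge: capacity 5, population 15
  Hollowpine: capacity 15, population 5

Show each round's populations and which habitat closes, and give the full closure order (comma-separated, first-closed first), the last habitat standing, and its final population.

Round 1: Cedarfen=16 Greywater=14 Hollowpine=5 Ironridge=15 → close Cedarfen (overflow 10)
  16÷3 = 5 each, +1 to first 1
Round 2: Greywater=20 Hollowpine=10 Ironridge=20 → close Ironridge (overflow 15)
  20÷2 = 10 each, +1 to first 0
Round 3: Greywater=30 Hollowpine=20 → close Greywater (overflow 19)
  30÷1 = 30 each, +1 to first 0

Closure order: Cedarfen, Ironridge, Greywater
Last habitat: Hollowpine with 50 animals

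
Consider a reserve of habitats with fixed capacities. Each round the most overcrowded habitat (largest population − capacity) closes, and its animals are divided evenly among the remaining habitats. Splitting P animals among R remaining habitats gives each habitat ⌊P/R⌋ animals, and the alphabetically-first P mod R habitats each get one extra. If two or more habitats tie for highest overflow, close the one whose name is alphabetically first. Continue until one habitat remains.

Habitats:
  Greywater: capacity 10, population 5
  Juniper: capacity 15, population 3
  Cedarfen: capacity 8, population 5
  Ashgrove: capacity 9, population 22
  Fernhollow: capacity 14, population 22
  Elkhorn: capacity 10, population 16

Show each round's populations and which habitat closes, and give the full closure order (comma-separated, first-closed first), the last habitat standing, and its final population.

Closure order: Ashgrove, Fernhollow, Elkhorn, Cedarfen, Greywater
Last habitat: Juniper with 73 animals

Round 1: Ashgrove=22 Cedarfen=5 Elkhorn=16 Fernhollow=22 Greywater=5 Juniper=3 → close Ashgrove (overflow 13)
  22÷5 = 4 each, +1 to first 2
Round 2: Cedarfen=10 Elkhorn=21 Fernhollow=26 Greywater=9 Juniper=7 → close Fernhollow (overflow 12)
  26÷4 = 6 each, +1 to first 2
Round 3: Cedarfen=17 Elkhorn=28 Greywater=15 Juniper=13 → close Elkhorn (overflow 18)
  28÷3 = 9 each, +1 to first 1
Round 4: Cedarfen=27 Greywater=24 Juniper=22 → close Cedarfen (overflow 19)
  27÷2 = 13 each, +1 to first 1
Round 5: Greywater=38 Juniper=35 → close Greywater (overflow 28)
  38÷1 = 38 each, +1 to first 0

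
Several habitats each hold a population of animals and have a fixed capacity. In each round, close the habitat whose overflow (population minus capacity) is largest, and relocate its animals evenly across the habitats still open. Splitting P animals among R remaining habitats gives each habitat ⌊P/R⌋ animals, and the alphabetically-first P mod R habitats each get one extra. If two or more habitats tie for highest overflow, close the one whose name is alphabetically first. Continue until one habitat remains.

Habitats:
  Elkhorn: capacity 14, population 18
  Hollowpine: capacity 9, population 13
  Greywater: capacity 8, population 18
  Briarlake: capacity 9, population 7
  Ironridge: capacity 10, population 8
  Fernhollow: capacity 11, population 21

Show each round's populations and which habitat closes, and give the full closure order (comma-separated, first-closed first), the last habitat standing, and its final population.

Round 1: Briarlake=7 Elkhorn=18 Fernhollow=21 Greywater=18 Hollowpine=13 Ironridge=8 → close Fernhollow (overflow 10)
  21÷5 = 4 each, +1 to first 1
Round 2: Briarlake=12 Elkhorn=22 Greywater=22 Hollowpine=17 Ironridge=12 → close Greywater (overflow 14)
  22÷4 = 5 each, +1 to first 2
Round 3: Briarlake=18 Elkhorn=28 Hollowpine=22 Ironridge=17 → close Elkhorn (overflow 14)
  28÷3 = 9 each, +1 to first 1
Round 4: Briarlake=28 Hollowpine=31 Ironridge=26 → close Hollowpine (overflow 22)
  31÷2 = 15 each, +1 to first 1
Round 5: Briarlake=44 Ironridge=41 → close Briarlake (overflow 35)
  44÷1 = 44 each, +1 to first 0

Closure order: Fernhollow, Greywater, Elkhorn, Hollowpine, Briarlake
Last habitat: Ironridge with 85 animals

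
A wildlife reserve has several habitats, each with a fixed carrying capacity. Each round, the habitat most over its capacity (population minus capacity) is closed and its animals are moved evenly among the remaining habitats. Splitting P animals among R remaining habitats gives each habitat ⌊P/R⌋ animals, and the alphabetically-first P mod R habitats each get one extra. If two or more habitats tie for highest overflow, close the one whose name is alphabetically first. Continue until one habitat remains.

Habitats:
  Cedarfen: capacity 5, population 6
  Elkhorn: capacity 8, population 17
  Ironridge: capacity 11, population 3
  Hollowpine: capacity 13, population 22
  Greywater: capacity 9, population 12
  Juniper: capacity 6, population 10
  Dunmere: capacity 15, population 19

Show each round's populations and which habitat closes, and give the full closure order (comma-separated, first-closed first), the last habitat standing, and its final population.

Round 1: Cedarfen=6 Dunmere=19 Elkhorn=17 Greywater=12 Hollowpine=22 Ironridge=3 Juniper=10 → close Elkhorn (overflow 9)
  17÷6 = 2 each, +1 to first 5
Round 2: Cedarfen=9 Dunmere=22 Greywater=15 Hollowpine=25 Ironridge=6 Juniper=12 → close Hollowpine (overflow 12)
  25÷5 = 5 each, +1 to first 0
Round 3: Cedarfen=14 Dunmere=27 Greywater=20 Ironridge=11 Juniper=17 → close Dunmere (overflow 12)
  27÷4 = 6 each, +1 to first 3
Round 4: Cedarfen=21 Greywater=27 Ironridge=18 Juniper=23 → close Greywater (overflow 18)
  27÷3 = 9 each, +1 to first 0
Round 5: Cedarfen=30 Ironridge=27 Juniper=32 → close Juniper (overflow 26)
  32÷2 = 16 each, +1 to first 0
Round 6: Cedarfen=46 Ironridge=43 → close Cedarfen (overflow 41)
  46÷1 = 46 each, +1 to first 0

Closure order: Elkhorn, Hollowpine, Dunmere, Greywater, Juniper, Cedarfen
Last habitat: Ironridge with 89 animals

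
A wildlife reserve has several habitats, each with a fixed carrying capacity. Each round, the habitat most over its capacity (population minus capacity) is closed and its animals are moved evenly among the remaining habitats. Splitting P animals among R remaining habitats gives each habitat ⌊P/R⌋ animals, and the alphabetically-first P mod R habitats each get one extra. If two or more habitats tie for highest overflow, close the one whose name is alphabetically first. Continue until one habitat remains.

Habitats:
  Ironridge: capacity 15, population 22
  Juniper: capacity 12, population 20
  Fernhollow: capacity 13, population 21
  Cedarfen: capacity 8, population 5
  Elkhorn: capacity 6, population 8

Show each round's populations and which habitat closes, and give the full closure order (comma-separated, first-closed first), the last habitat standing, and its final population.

Round 1: Cedarfen=5 Elkhorn=8 Fernhollow=21 Ironridge=22 Juniper=20 → close Fernhollow (overflow 8)
  21÷4 = 5 each, +1 to first 1
Round 2: Cedarfen=11 Elkhorn=13 Ironridge=27 Juniper=25 → close Juniper (overflow 13)
  25÷3 = 8 each, +1 to first 1
Round 3: Cedarfen=20 Elkhorn=21 Ironridge=35 → close Ironridge (overflow 20)
  35÷2 = 17 each, +1 to first 1
Round 4: Cedarfen=38 Elkhorn=38 → close Elkhorn (overflow 32)
  38÷1 = 38 each, +1 to first 0

Closure order: Fernhollow, Juniper, Ironridge, Elkhorn
Last habitat: Cedarfen with 76 animals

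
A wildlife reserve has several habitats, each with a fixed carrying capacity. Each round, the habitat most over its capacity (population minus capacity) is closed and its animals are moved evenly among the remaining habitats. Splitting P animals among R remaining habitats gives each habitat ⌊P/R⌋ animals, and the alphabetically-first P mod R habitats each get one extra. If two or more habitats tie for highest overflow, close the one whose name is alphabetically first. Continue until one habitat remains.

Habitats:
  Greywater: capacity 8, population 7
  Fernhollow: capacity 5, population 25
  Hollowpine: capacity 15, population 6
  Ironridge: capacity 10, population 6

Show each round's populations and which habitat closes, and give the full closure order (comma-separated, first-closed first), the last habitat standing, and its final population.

Closure order: Fernhollow, Greywater, Ironridge
Last habitat: Hollowpine with 44 animals

Round 1: Fernhollow=25 Greywater=7 Hollowpine=6 Ironridge=6 → close Fernhollow (overflow 20)
  25÷3 = 8 each, +1 to first 1
Round 2: Greywater=16 Hollowpine=14 Ironridge=14 → close Greywater (overflow 8)
  16÷2 = 8 each, +1 to first 0
Round 3: Hollowpine=22 Ironridge=22 → close Ironridge (overflow 12)
  22÷1 = 22 each, +1 to first 0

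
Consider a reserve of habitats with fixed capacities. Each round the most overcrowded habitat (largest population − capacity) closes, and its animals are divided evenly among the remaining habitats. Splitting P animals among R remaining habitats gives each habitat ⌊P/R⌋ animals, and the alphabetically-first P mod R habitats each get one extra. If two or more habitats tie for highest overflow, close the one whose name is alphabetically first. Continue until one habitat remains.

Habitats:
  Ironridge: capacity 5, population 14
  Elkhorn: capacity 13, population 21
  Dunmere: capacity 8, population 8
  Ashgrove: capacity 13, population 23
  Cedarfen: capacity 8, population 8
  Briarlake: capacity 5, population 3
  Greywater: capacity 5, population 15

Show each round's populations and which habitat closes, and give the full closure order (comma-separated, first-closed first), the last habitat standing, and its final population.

Round 1: Ashgrove=23 Briarlake=3 Cedarfen=8 Dunmere=8 Elkhorn=21 Greywater=15 Ironridge=14 → close Ashgrove (overflow 10)
  23÷6 = 3 each, +1 to first 5
Round 2: Briarlake=7 Cedarfen=12 Dunmere=12 Elkhorn=25 Greywater=19 Ironridge=17 → close Greywater (overflow 14)
  19÷5 = 3 each, +1 to first 4
Round 3: Briarlake=11 Cedarfen=16 Dunmere=16 Elkhorn=29 Ironridge=20 → close Elkhorn (overflow 16)
  29÷4 = 7 each, +1 to first 1
Round 4: Briarlake=19 Cedarfen=23 Dunmere=23 Ironridge=27 → close Ironridge (overflow 22)
  27÷3 = 9 each, +1 to first 0
Round 5: Briarlake=28 Cedarfen=32 Dunmere=32 → close Cedarfen (overflow 24)
  32÷2 = 16 each, +1 to first 0
Round 6: Briarlake=44 Dunmere=48 → close Dunmere (overflow 40)
  48÷1 = 48 each, +1 to first 0

Closure order: Ashgrove, Greywater, Elkhorn, Ironridge, Cedarfen, Dunmere
Last habitat: Briarlake with 92 animals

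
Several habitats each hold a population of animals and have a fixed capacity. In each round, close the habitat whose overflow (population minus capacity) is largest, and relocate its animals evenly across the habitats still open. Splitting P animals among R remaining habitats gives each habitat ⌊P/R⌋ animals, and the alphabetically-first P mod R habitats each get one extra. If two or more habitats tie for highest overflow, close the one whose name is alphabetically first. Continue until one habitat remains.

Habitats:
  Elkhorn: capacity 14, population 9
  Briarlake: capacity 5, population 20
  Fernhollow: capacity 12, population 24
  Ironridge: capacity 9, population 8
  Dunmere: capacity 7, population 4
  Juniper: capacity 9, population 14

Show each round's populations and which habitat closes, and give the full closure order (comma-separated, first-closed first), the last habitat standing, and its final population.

Closure order: Briarlake, Fernhollow, Juniper, Ironridge, Dunmere
Last habitat: Elkhorn with 79 animals

Round 1: Briarlake=20 Dunmere=4 Elkhorn=9 Fernhollow=24 Ironridge=8 Juniper=14 → close Briarlake (overflow 15)
  20÷5 = 4 each, +1 to first 0
Round 2: Dunmere=8 Elkhorn=13 Fernhollow=28 Ironridge=12 Juniper=18 → close Fernhollow (overflow 16)
  28÷4 = 7 each, +1 to first 0
Round 3: Dunmere=15 Elkhorn=20 Ironridge=19 Juniper=25 → close Juniper (overflow 16)
  25÷3 = 8 each, +1 to first 1
Round 4: Dunmere=24 Elkhorn=28 Ironridge=27 → close Ironridge (overflow 18)
  27÷2 = 13 each, +1 to first 1
Round 5: Dunmere=38 Elkhorn=41 → close Dunmere (overflow 31)
  38÷1 = 38 each, +1 to first 0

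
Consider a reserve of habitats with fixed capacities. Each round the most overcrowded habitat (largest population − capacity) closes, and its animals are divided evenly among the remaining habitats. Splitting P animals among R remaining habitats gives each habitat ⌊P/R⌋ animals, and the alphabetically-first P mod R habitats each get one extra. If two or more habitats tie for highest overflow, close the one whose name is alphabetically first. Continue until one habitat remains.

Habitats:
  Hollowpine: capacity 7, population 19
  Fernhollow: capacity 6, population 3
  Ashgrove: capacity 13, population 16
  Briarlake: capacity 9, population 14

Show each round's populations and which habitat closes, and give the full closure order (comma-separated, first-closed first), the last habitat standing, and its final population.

Closure order: Hollowpine, Briarlake, Ashgrove
Last habitat: Fernhollow with 52 animals

Round 1: Ashgrove=16 Briarlake=14 Fernhollow=3 Hollowpine=19 → close Hollowpine (overflow 12)
  19÷3 = 6 each, +1 to first 1
Round 2: Ashgrove=23 Briarlake=20 Fernhollow=9 → close Briarlake (overflow 11)
  20÷2 = 10 each, +1 to first 0
Round 3: Ashgrove=33 Fernhollow=19 → close Ashgrove (overflow 20)
  33÷1 = 33 each, +1 to first 0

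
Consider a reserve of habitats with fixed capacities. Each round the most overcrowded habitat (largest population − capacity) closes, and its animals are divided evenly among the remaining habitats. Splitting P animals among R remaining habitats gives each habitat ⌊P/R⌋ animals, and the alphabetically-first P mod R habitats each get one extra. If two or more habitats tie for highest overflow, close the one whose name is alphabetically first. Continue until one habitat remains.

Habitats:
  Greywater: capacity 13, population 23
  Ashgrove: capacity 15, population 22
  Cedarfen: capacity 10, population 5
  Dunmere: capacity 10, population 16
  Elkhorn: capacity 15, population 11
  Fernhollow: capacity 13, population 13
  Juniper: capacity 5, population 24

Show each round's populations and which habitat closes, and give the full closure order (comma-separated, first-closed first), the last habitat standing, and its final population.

Round 1: Ashgrove=22 Cedarfen=5 Dunmere=16 Elkhorn=11 Fernhollow=13 Greywater=23 Juniper=24 → close Juniper (overflow 19)
  24÷6 = 4 each, +1 to first 0
Round 2: Ashgrove=26 Cedarfen=9 Dunmere=20 Elkhorn=15 Fernhollow=17 Greywater=27 → close Greywater (overflow 14)
  27÷5 = 5 each, +1 to first 2
Round 3: Ashgrove=32 Cedarfen=15 Dunmere=25 Elkhorn=20 Fernhollow=22 → close Ashgrove (overflow 17)
  32÷4 = 8 each, +1 to first 0
Round 4: Cedarfen=23 Dunmere=33 Elkhorn=28 Fernhollow=30 → close Dunmere (overflow 23)
  33÷3 = 11 each, +1 to first 0
Round 5: Cedarfen=34 Elkhorn=39 Fernhollow=41 → close Fernhollow (overflow 28)
  41÷2 = 20 each, +1 to first 1
Round 6: Cedarfen=55 Elkhorn=59 → close Cedarfen (overflow 45)
  55÷1 = 55 each, +1 to first 0

Closure order: Juniper, Greywater, Ashgrove, Dunmere, Fernhollow, Cedarfen
Last habitat: Elkhorn with 114 animals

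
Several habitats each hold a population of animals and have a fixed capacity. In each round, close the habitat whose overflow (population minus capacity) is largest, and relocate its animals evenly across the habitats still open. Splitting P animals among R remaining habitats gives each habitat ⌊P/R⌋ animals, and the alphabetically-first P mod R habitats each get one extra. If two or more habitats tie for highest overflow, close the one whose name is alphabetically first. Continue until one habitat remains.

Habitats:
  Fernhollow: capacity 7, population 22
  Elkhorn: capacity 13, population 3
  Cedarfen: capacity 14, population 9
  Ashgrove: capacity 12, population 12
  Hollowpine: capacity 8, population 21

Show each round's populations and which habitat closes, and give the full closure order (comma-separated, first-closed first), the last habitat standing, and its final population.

Closure order: Fernhollow, Hollowpine, Ashgrove, Cedarfen
Last habitat: Elkhorn with 67 animals

Round 1: Ashgrove=12 Cedarfen=9 Elkhorn=3 Fernhollow=22 Hollowpine=21 → close Fernhollow (overflow 15)
  22÷4 = 5 each, +1 to first 2
Round 2: Ashgrove=18 Cedarfen=15 Elkhorn=8 Hollowpine=26 → close Hollowpine (overflow 18)
  26÷3 = 8 each, +1 to first 2
Round 3: Ashgrove=27 Cedarfen=24 Elkhorn=16 → close Ashgrove (overflow 15)
  27÷2 = 13 each, +1 to first 1
Round 4: Cedarfen=38 Elkhorn=29 → close Cedarfen (overflow 24)
  38÷1 = 38 each, +1 to first 0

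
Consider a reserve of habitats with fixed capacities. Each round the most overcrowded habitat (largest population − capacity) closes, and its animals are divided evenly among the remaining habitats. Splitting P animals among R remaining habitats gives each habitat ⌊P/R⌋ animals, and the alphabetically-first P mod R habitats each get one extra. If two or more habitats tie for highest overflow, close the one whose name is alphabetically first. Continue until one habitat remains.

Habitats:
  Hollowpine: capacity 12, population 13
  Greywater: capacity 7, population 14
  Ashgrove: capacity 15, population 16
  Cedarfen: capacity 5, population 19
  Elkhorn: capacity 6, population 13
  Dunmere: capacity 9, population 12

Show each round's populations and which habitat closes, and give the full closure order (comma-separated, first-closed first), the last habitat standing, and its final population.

Round 1: Ashgrove=16 Cedarfen=19 Dunmere=12 Elkhorn=13 Greywater=14 Hollowpine=13 → close Cedarfen (overflow 14)
  19÷5 = 3 each, +1 to first 4
Round 2: Ashgrove=20 Dunmere=16 Elkhorn=17 Greywater=18 Hollowpine=16 → close Elkhorn (overflow 11)
  17÷4 = 4 each, +1 to first 1
Round 3: Ashgrove=25 Dunmere=20 Greywater=22 Hollowpine=20 → close Greywater (overflow 15)
  22÷3 = 7 each, +1 to first 1
Round 4: Ashgrove=33 Dunmere=27 Hollowpine=27 → close Ashgrove (overflow 18)
  33÷2 = 16 each, +1 to first 1
Round 5: Dunmere=44 Hollowpine=43 → close Dunmere (overflow 35)
  44÷1 = 44 each, +1 to first 0

Closure order: Cedarfen, Elkhorn, Greywater, Ashgrove, Dunmere
Last habitat: Hollowpine with 87 animals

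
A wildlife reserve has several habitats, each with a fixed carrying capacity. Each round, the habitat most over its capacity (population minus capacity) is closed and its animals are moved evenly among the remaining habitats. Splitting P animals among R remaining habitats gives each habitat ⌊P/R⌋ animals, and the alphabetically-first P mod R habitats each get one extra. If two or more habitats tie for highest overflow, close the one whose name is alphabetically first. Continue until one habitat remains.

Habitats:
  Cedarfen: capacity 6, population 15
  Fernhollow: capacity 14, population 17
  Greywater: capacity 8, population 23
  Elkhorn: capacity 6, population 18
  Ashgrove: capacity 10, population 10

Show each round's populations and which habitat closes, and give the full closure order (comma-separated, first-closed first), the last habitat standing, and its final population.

Closure order: Greywater, Elkhorn, Cedarfen, Fernhollow
Last habitat: Ashgrove with 83 animals

Round 1: Ashgrove=10 Cedarfen=15 Elkhorn=18 Fernhollow=17 Greywater=23 → close Greywater (overflow 15)
  23÷4 = 5 each, +1 to first 3
Round 2: Ashgrove=16 Cedarfen=21 Elkhorn=24 Fernhollow=22 → close Elkhorn (overflow 18)
  24÷3 = 8 each, +1 to first 0
Round 3: Ashgrove=24 Cedarfen=29 Fernhollow=30 → close Cedarfen (overflow 23)
  29÷2 = 14 each, +1 to first 1
Round 4: Ashgrove=39 Fernhollow=44 → close Fernhollow (overflow 30)
  44÷1 = 44 each, +1 to first 0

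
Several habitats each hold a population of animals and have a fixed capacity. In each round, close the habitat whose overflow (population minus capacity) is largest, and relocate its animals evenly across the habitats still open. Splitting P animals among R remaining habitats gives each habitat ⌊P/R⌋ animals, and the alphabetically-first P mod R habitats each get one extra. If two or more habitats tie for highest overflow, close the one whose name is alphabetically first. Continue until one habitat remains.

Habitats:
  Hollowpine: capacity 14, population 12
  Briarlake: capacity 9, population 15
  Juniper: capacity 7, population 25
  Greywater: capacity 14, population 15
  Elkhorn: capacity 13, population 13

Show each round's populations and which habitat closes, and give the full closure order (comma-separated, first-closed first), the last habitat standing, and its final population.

Closure order: Juniper, Briarlake, Elkhorn, Greywater
Last habitat: Hollowpine with 80 animals

Round 1: Briarlake=15 Elkhorn=13 Greywater=15 Hollowpine=12 Juniper=25 → close Juniper (overflow 18)
  25÷4 = 6 each, +1 to first 1
Round 2: Briarlake=22 Elkhorn=19 Greywater=21 Hollowpine=18 → close Briarlake (overflow 13)
  22÷3 = 7 each, +1 to first 1
Round 3: Elkhorn=27 Greywater=28 Hollowpine=25 → close Elkhorn (overflow 14)
  27÷2 = 13 each, +1 to first 1
Round 4: Greywater=42 Hollowpine=38 → close Greywater (overflow 28)
  42÷1 = 42 each, +1 to first 0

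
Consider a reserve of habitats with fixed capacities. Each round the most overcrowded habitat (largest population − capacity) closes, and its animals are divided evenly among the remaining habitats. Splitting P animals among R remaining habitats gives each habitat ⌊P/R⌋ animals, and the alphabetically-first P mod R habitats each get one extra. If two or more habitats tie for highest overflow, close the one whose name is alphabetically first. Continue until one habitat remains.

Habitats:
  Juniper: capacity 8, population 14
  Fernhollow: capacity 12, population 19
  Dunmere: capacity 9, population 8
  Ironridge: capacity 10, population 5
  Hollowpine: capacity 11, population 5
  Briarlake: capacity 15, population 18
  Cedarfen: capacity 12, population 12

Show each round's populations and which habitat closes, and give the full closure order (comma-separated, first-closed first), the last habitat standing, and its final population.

Round 1: Briarlake=18 Cedarfen=12 Dunmere=8 Fernhollow=19 Hollowpine=5 Ironridge=5 Juniper=14 → close Fernhollow (overflow 7)
  19÷6 = 3 each, +1 to first 1
Round 2: Briarlake=22 Cedarfen=15 Dunmere=11 Hollowpine=8 Ironridge=8 Juniper=17 → close Juniper (overflow 9)
  17÷5 = 3 each, +1 to first 2
Round 3: Briarlake=26 Cedarfen=19 Dunmere=14 Hollowpine=11 Ironridge=11 → close Briarlake (overflow 11)
  26÷4 = 6 each, +1 to first 2
Round 4: Cedarfen=26 Dunmere=21 Hollowpine=17 Ironridge=17 → close Cedarfen (overflow 14)
  26÷3 = 8 each, +1 to first 2
Round 5: Dunmere=30 Hollowpine=26 Ironridge=25 → close Dunmere (overflow 21)
  30÷2 = 15 each, +1 to first 0
Round 6: Hollowpine=41 Ironridge=40 → close Hollowpine (overflow 30)
  41÷1 = 41 each, +1 to first 0

Closure order: Fernhollow, Juniper, Briarlake, Cedarfen, Dunmere, Hollowpine
Last habitat: Ironridge with 81 animals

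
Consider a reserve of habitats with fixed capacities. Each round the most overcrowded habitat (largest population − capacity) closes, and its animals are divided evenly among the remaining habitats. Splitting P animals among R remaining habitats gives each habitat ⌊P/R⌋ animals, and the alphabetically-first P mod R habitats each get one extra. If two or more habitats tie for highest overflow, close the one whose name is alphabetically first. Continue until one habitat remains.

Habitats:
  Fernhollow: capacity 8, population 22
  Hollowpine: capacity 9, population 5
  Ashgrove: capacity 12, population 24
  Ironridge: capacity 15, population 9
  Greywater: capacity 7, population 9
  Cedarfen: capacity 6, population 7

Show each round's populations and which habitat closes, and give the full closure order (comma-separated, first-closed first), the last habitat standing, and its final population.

Round 1: Ashgrove=24 Cedarfen=7 Fernhollow=22 Greywater=9 Hollowpine=5 Ironridge=9 → close Fernhollow (overflow 14)
  22÷5 = 4 each, +1 to first 2
Round 2: Ashgrove=29 Cedarfen=12 Greywater=13 Hollowpine=9 Ironridge=13 → close Ashgrove (overflow 17)
  29÷4 = 7 each, +1 to first 1
Round 3: Cedarfen=20 Greywater=20 Hollowpine=16 Ironridge=20 → close Cedarfen (overflow 14)
  20÷3 = 6 each, +1 to first 2
Round 4: Greywater=27 Hollowpine=23 Ironridge=26 → close Greywater (overflow 20)
  27÷2 = 13 each, +1 to first 1
Round 5: Hollowpine=37 Ironridge=39 → close Hollowpine (overflow 28)
  37÷1 = 37 each, +1 to first 0

Closure order: Fernhollow, Ashgrove, Cedarfen, Greywater, Hollowpine
Last habitat: Ironridge with 76 animals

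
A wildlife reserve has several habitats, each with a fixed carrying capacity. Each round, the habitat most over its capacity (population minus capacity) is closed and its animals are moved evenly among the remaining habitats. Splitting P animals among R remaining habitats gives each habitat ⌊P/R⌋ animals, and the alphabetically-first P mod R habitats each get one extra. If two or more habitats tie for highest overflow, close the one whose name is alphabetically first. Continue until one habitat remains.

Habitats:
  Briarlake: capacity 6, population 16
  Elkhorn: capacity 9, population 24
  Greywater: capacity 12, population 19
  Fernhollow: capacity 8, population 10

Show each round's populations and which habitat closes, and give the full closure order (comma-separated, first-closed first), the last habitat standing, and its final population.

Round 1: Briarlake=16 Elkhorn=24 Fernhollow=10 Greywater=19 → close Elkhorn (overflow 15)
  24÷3 = 8 each, +1 to first 0
Round 2: Briarlake=24 Fernhollow=18 Greywater=27 → close Briarlake (overflow 18)
  24÷2 = 12 each, +1 to first 0
Round 3: Fernhollow=30 Greywater=39 → close Greywater (overflow 27)
  39÷1 = 39 each, +1 to first 0

Closure order: Elkhorn, Briarlake, Greywater
Last habitat: Fernhollow with 69 animals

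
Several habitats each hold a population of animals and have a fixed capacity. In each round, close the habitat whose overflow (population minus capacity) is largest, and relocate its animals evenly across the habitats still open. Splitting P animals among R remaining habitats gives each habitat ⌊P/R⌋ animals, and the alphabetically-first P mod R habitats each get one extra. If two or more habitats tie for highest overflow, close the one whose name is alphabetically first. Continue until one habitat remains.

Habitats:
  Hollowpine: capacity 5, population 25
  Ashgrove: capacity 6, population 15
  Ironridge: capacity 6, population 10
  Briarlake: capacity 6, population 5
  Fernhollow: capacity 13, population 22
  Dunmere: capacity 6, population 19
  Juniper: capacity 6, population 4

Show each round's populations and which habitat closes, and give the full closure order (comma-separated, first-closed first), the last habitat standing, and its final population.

Closure order: Hollowpine, Dunmere, Ashgrove, Fernhollow, Ironridge, Briarlake
Last habitat: Juniper with 100 animals

Round 1: Ashgrove=15 Briarlake=5 Dunmere=19 Fernhollow=22 Hollowpine=25 Ironridge=10 Juniper=4 → close Hollowpine (overflow 20)
  25÷6 = 4 each, +1 to first 1
Round 2: Ashgrove=20 Briarlake=9 Dunmere=23 Fernhollow=26 Ironridge=14 Juniper=8 → close Dunmere (overflow 17)
  23÷5 = 4 each, +1 to first 3
Round 3: Ashgrove=25 Briarlake=14 Fernhollow=31 Ironridge=18 Juniper=12 → close Ashgrove (overflow 19)
  25÷4 = 6 each, +1 to first 1
Round 4: Briarlake=21 Fernhollow=37 Ironridge=24 Juniper=18 → close Fernhollow (overflow 24)
  37÷3 = 12 each, +1 to first 1
Round 5: Briarlake=34 Ironridge=36 Juniper=30 → close Ironridge (overflow 30)
  36÷2 = 18 each, +1 to first 0
Round 6: Briarlake=52 Juniper=48 → close Briarlake (overflow 46)
  52÷1 = 52 each, +1 to first 0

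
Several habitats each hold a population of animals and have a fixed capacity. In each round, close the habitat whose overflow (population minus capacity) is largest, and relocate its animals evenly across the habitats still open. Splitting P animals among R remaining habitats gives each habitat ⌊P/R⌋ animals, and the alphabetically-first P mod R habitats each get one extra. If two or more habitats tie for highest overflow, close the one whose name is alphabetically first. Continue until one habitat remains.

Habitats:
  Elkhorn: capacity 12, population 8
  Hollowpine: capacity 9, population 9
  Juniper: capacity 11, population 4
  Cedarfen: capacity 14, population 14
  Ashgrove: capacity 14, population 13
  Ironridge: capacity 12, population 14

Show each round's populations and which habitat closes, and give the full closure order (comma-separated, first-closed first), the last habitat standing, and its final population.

Round 1: Ashgrove=13 Cedarfen=14 Elkhorn=8 Hollowpine=9 Ironridge=14 Juniper=4 → close Ironridge (overflow 2)
  14÷5 = 2 each, +1 to first 4
Round 2: Ashgrove=16 Cedarfen=17 Elkhorn=11 Hollowpine=12 Juniper=6 → close Cedarfen (overflow 3)
  17÷4 = 4 each, +1 to first 1
Round 3: Ashgrove=21 Elkhorn=15 Hollowpine=16 Juniper=10 → close Ashgrove (overflow 7)
  21÷3 = 7 each, +1 to first 0
Round 4: Elkhorn=22 Hollowpine=23 Juniper=17 → close Hollowpine (overflow 14)
  23÷2 = 11 each, +1 to first 1
Round 5: Elkhorn=34 Juniper=28 → close Elkhorn (overflow 22)
  34÷1 = 34 each, +1 to first 0

Closure order: Ironridge, Cedarfen, Ashgrove, Hollowpine, Elkhorn
Last habitat: Juniper with 62 animals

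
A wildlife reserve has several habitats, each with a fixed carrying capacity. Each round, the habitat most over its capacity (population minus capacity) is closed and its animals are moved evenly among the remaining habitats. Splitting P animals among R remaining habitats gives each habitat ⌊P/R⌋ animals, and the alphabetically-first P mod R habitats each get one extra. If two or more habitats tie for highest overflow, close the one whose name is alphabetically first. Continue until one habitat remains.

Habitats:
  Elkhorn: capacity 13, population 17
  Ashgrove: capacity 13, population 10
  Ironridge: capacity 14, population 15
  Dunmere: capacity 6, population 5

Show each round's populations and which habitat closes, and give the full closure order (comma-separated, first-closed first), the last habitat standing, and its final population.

Round 1: Ashgrove=10 Dunmere=5 Elkhorn=17 Ironridge=15 → close Elkhorn (overflow 4)
  17÷3 = 5 each, +1 to first 2
Round 2: Ashgrove=16 Dunmere=11 Ironridge=20 → close Ironridge (overflow 6)
  20÷2 = 10 each, +1 to first 0
Round 3: Ashgrove=26 Dunmere=21 → close Dunmere (overflow 15)
  21÷1 = 21 each, +1 to first 0

Closure order: Elkhorn, Ironridge, Dunmere
Last habitat: Ashgrove with 47 animals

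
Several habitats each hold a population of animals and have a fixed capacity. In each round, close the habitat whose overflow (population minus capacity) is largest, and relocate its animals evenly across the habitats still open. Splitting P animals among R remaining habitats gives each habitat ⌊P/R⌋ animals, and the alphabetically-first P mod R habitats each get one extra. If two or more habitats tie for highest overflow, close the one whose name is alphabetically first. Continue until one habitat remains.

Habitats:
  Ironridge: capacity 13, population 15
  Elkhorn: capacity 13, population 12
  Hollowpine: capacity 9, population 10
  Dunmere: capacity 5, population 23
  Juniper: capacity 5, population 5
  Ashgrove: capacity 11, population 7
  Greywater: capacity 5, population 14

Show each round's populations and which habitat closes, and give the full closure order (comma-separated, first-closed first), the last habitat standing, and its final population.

Round 1: Ashgrove=7 Dunmere=23 Elkhorn=12 Greywater=14 Hollowpine=10 Ironridge=15 Juniper=5 → close Dunmere (overflow 18)
  23÷6 = 3 each, +1 to first 5
Round 2: Ashgrove=11 Elkhorn=16 Greywater=18 Hollowpine=14 Ironridge=19 Juniper=8 → close Greywater (overflow 13)
  18÷5 = 3 each, +1 to first 3
Round 3: Ashgrove=15 Elkhorn=20 Hollowpine=18 Ironridge=22 Juniper=11 → close Hollowpine (overflow 9)
  18÷4 = 4 each, +1 to first 2
Round 4: Ashgrove=20 Elkhorn=25 Ironridge=26 Juniper=15 → close Ironridge (overflow 13)
  26÷3 = 8 each, +1 to first 2
Round 5: Ashgrove=29 Elkhorn=34 Juniper=23 → close Elkhorn (overflow 21)
  34÷2 = 17 each, +1 to first 0
Round 6: Ashgrove=46 Juniper=40 → close Ashgrove (overflow 35)
  46÷1 = 46 each, +1 to first 0

Closure order: Dunmere, Greywater, Hollowpine, Ironridge, Elkhorn, Ashgrove
Last habitat: Juniper with 86 animals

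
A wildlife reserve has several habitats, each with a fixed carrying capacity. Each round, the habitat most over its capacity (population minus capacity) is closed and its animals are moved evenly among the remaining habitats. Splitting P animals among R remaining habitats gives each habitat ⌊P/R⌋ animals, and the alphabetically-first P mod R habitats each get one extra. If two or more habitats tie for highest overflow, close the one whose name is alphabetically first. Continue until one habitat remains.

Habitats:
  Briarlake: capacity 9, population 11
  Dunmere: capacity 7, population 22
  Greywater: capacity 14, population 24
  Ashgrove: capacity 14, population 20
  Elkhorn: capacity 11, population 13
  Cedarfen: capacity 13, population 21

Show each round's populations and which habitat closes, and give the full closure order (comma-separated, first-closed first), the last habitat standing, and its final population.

Round 1: Ashgrove=20 Briarlake=11 Cedarfen=21 Dunmere=22 Elkhorn=13 Greywater=24 → close Dunmere (overflow 15)
  22÷5 = 4 each, +1 to first 2
Round 2: Ashgrove=25 Briarlake=16 Cedarfen=25 Elkhorn=17 Greywater=28 → close Greywater (overflow 14)
  28÷4 = 7 each, +1 to first 0
Round 3: Ashgrove=32 Briarlake=23 Cedarfen=32 Elkhorn=24 → close Cedarfen (overflow 19)
  32÷3 = 10 each, +1 to first 2
Round 4: Ashgrove=43 Briarlake=34 Elkhorn=34 → close Ashgrove (overflow 29)
  43÷2 = 21 each, +1 to first 1
Round 5: Briarlake=56 Elkhorn=55 → close Briarlake (overflow 47)
  56÷1 = 56 each, +1 to first 0

Closure order: Dunmere, Greywater, Cedarfen, Ashgrove, Briarlake
Last habitat: Elkhorn with 111 animals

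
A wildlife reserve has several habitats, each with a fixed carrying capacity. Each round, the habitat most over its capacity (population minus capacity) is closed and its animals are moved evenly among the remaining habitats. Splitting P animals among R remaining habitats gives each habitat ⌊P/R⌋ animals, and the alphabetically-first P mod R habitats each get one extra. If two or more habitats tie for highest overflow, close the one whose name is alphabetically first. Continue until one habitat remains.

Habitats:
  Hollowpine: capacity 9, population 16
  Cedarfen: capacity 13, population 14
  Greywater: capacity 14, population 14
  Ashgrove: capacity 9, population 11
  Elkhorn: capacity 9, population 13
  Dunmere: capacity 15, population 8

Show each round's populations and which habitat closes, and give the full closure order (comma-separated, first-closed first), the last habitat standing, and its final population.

Round 1: Ashgrove=11 Cedarfen=14 Dunmere=8 Elkhorn=13 Greywater=14 Hollowpine=16 → close Hollowpine (overflow 7)
  16÷5 = 3 each, +1 to first 1
Round 2: Ashgrove=15 Cedarfen=17 Dunmere=11 Elkhorn=16 Greywater=17 → close Elkhorn (overflow 7)
  16÷4 = 4 each, +1 to first 0
Round 3: Ashgrove=19 Cedarfen=21 Dunmere=15 Greywater=21 → close Ashgrove (overflow 10)
  19÷3 = 6 each, +1 to first 1
Round 4: Cedarfen=28 Dunmere=21 Greywater=27 → close Cedarfen (overflow 15)
  28÷2 = 14 each, +1 to first 0
Round 5: Dunmere=35 Greywater=41 → close Greywater (overflow 27)
  41÷1 = 41 each, +1 to first 0

Closure order: Hollowpine, Elkhorn, Ashgrove, Cedarfen, Greywater
Last habitat: Dunmere with 76 animals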